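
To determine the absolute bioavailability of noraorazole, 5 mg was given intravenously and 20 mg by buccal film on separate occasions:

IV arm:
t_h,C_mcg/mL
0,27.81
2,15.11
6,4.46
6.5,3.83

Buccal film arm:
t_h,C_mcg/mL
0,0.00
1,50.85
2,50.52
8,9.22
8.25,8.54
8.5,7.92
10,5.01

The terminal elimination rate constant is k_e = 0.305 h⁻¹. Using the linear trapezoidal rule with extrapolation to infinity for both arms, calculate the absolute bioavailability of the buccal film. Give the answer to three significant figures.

F = 0.739

Trapezoidal AUC_0→6.5 (IV):
  [0→2]: (27.81+15.11)/2 × 2 = 42.92
  [2→6]: (15.11+4.46)/2 × 4 = 39.14
  [6→6.5]: (4.46+3.83)/2 × 0.5 = 2.0725
  Sum = 84.1325 mcg/mL·h
IV tail: 3.83/0.305 = 12.557; AUC_iv,0→∞ = 84.1325 + 12.557 = 96.6895 mcg/mL·h
Trapezoidal AUC_0→10 (buccal film):
  [0→1]: (0.00+50.85)/2 × 1 = 25.425
  [1→2]: (50.85+50.52)/2 × 1 = 50.685
  [2→8]: (50.52+9.22)/2 × 6 = 179.22
  [8→8.25]: (9.22+8.54)/2 × 0.25 = 2.22
  [8.25→8.5]: (8.54+7.92)/2 × 0.25 = 2.0575
  [8.5→10]: (7.92+5.01)/2 × 1.5 = 9.6975
  Sum = 269.305 mcg/mL·h
buccal film tail: 5.01/0.305 = 16.426; AUC_ev,0→∞ = 269.305 + 16.426 = 285.731 mcg/mL·h
F = (AUC_ev/D_ev)/(AUC_iv/D_iv) = (285.731/20)/(96.6895/5) = 14.28655/19.3379 = 0.7388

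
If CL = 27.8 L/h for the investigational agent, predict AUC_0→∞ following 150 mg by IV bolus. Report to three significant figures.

AUC_0→∞ = Dose_iv / CL
        = 150 / 27.8 = 5.39568 mg/L·h

AUC = 5.40 mg/L·h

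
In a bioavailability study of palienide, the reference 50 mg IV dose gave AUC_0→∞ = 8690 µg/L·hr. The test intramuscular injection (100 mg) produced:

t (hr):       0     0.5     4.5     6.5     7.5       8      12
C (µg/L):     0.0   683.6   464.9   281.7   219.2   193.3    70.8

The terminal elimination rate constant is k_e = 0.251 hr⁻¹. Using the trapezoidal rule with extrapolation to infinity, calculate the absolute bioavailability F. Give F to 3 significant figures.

F = 0.252

Trapezoidal AUC_0→12 (intramuscular injection):
  [0→0.5]: (0.0+683.6)/2 × 0.5 = 170.9
  [0.5→4.5]: (683.6+464.9)/2 × 4 = 2297.0
  [4.5→6.5]: (464.9+281.7)/2 × 2 = 746.6
  [6.5→7.5]: (281.7+219.2)/2 × 1 = 250.45
  [7.5→8]: (219.2+193.3)/2 × 0.5 = 103.125
  [8→12]: (193.3+70.8)/2 × 4 = 528.2
  Sum = 4096.275 µg/L·hr
Tail: C_last/k_e = 70.8/0.251 = 282.072
AUC_0→∞ (intramuscular injection) = 4096.275 + 282.072 = 4378.347 µg/L·hr
F = (AUC_ev/D_ev)/(AUC_iv/D_iv) = (4378.347/100)/(8690/50) = 43.78347/173.8 = 0.2519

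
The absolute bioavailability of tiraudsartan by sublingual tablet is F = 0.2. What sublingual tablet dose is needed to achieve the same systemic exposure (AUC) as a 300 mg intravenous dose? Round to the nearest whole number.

For equal systemic exposure: F × D_ev = D_iv
D_ev = D_iv / F = 300 / 0.2 = 1500 mg

D_sublingual = 1500 mg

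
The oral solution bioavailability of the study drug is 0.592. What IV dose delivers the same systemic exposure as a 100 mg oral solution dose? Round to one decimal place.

D_iv = 59.2 mg

Systemic exposure from an extravascular dose = F × D_ev, so the equivalent IV dose is F × D_ev.
D_iv = F × D_ev = 0.592 × 100 = 59.2 mg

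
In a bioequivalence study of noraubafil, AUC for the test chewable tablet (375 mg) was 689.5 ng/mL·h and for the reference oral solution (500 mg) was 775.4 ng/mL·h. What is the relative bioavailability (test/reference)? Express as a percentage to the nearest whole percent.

F_rel = 119%

F_rel = (AUC_test/D_test) / (AUC_ref/D_ref)
      = (689.5/375) / (775.4/500)
      = 1.83867 / 1.5508 = 1.1856 = 118.56%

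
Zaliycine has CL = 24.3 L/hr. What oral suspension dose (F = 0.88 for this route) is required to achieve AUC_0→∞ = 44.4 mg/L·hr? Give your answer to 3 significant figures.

Dose = CL × AUC_0→∞ / F
     = 24.3 × 44.4 / 0.88 = 1226.05 mg

Dose = 1230 mg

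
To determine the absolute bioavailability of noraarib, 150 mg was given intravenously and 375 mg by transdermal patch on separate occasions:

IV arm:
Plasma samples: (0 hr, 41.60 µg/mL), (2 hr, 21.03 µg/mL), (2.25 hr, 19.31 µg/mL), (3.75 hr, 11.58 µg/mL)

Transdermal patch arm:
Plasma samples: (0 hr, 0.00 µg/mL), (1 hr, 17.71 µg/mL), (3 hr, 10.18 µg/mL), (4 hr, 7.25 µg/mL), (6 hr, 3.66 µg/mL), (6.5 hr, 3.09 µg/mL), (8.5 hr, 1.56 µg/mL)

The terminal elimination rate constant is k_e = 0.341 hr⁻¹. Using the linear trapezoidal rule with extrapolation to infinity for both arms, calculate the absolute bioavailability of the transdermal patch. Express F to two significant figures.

F = 0.22

Trapezoidal AUC_0→3.75 (IV):
  [0→2]: (41.60+21.03)/2 × 2 = 62.63
  [2→2.25]: (21.03+19.31)/2 × 0.25 = 5.0425
  [2.25→3.75]: (19.31+11.58)/2 × 1.5 = 23.1675
  Sum = 90.84 µg/mL·hr
IV tail: 11.58/0.341 = 33.959; AUC_iv,0→∞ = 90.84 + 33.959 = 124.799 µg/mL·hr
Trapezoidal AUC_0→8.5 (transdermal patch):
  [0→1]: (0.00+17.71)/2 × 1 = 8.855
  [1→3]: (17.71+10.18)/2 × 2 = 27.89
  [3→4]: (10.18+7.25)/2 × 1 = 8.715
  [4→6]: (7.25+3.66)/2 × 2 = 10.91
  [6→6.5]: (3.66+3.09)/2 × 0.5 = 1.6875
  [6.5→8.5]: (3.09+1.56)/2 × 2 = 4.65
  Sum = 62.7075 µg/mL·hr
transdermal patch tail: 1.56/0.341 = 4.575; AUC_ev,0→∞ = 62.7075 + 4.575 = 67.2825 µg/mL·hr
F = (AUC_ev/D_ev)/(AUC_iv/D_iv) = (67.2825/375)/(124.799/150) = 0.17942/0.831993 = 0.2157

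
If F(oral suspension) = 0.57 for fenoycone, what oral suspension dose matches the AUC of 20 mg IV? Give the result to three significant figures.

D_oral = 35.1 mg

For equal systemic exposure: F × D_ev = D_iv
D_ev = D_iv / F = 20 / 0.57 = 35.0877 mg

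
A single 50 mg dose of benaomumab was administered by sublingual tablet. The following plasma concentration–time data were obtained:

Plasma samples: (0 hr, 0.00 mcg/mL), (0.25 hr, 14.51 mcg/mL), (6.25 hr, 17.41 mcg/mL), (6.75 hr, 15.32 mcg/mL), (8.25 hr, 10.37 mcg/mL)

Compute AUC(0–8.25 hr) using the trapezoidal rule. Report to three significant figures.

Trapezoidal AUC_0→8.25:
  [0→0.25]: (0.00+14.51)/2 × 0.25 = 1.81375
  [0.25→6.25]: (14.51+17.41)/2 × 6 = 95.76
  [6.25→6.75]: (17.41+15.32)/2 × 0.5 = 8.1825
  [6.75→8.25]: (15.32+10.37)/2 × 1.5 = 19.2675
  Sum = 125.02375 mcg/mL·hr

AUC = 125 mcg/mL·hr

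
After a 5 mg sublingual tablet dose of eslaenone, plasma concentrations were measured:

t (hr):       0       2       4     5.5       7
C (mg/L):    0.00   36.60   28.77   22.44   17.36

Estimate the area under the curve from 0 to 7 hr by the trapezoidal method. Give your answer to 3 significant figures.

Trapezoidal AUC_0→7:
  [0→2]: (0.00+36.60)/2 × 2 = 36.6
  [2→4]: (36.60+28.77)/2 × 2 = 65.37
  [4→5.5]: (28.77+22.44)/2 × 1.5 = 38.4075
  [5.5→7]: (22.44+17.36)/2 × 1.5 = 29.85
  Sum = 170.2275 mg/L·hr

AUC = 170 mg/L·hr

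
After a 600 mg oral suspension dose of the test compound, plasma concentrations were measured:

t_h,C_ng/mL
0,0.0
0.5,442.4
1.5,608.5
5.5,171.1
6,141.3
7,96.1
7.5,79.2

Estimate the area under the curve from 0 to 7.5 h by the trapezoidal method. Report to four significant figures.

AUC = 2436 ng/mL·h

Trapezoidal AUC_0→7.5:
  [0→0.5]: (0.0+442.4)/2 × 0.5 = 110.6
  [0.5→1.5]: (442.4+608.5)/2 × 1 = 525.45
  [1.5→5.5]: (608.5+171.1)/2 × 4 = 1559.2
  [5.5→6]: (171.1+141.3)/2 × 0.5 = 78.1
  [6→7]: (141.3+96.1)/2 × 1 = 118.7
  [7→7.5]: (96.1+79.2)/2 × 0.5 = 43.825
  Sum = 2435.875 ng/mL·h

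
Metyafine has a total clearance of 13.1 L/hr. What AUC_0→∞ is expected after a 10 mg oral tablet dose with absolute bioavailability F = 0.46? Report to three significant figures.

AUC_0→∞ = F × Dose / CL
        = 0.46 × 10 / 13.1 = 0.351145 mg/L·hr

AUC = 0.351 mg/L·hr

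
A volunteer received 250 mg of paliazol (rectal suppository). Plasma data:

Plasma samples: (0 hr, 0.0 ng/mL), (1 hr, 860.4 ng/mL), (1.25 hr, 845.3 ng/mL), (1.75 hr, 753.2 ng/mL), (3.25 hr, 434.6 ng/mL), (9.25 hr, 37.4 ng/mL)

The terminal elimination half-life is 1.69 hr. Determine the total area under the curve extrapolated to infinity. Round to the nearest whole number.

Trapezoidal AUC_0→9.25:
  [0→1]: (0.0+860.4)/2 × 1 = 430.2
  [1→1.25]: (860.4+845.3)/2 × 0.25 = 213.2125
  [1.25→1.75]: (845.3+753.2)/2 × 0.5 = 399.625
  [1.75→3.25]: (753.2+434.6)/2 × 1.5 = 890.85
  [3.25→9.25]: (434.6+37.4)/2 × 6 = 1416.0
  Sum = 3349.8875 ng/mL·hr
k_e = ln2 / t½ = 0.693147 / 1.69 = 0.4101 hr^-1
Extrapolated tail: C_last / k_e = 37.4 / 0.4101 = 91.197
AUC_0→∞ = 3349.8875 + 91.197 = 3441.0845 ng/mL·hr

AUC = 3441 ng/mL·hr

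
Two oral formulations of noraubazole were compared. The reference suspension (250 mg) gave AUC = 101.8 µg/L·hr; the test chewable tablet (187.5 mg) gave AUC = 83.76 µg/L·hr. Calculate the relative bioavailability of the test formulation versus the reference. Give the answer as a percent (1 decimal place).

F_rel = 109.7%

F_rel = (AUC_test/D_test) / (AUC_ref/D_ref)
      = (83.76/187.5) / (101.8/250)
      = 0.44672 / 0.4072 = 1.0971 = 109.71%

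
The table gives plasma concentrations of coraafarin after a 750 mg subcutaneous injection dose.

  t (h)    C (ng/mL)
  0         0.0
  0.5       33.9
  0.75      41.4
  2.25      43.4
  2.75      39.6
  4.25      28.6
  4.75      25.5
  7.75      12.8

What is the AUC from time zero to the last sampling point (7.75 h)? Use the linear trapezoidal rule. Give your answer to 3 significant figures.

Trapezoidal AUC_0→7.75:
  [0→0.5]: (0.0+33.9)/2 × 0.5 = 8.475
  [0.5→0.75]: (33.9+41.4)/2 × 0.25 = 9.4125
  [0.75→2.25]: (41.4+43.4)/2 × 1.5 = 63.6
  [2.25→2.75]: (43.4+39.6)/2 × 0.5 = 20.75
  [2.75→4.25]: (39.6+28.6)/2 × 1.5 = 51.15
  [4.25→4.75]: (28.6+25.5)/2 × 0.5 = 13.525
  [4.75→7.75]: (25.5+12.8)/2 × 3 = 57.45
  Sum = 224.3625 ng/mL·h

AUC = 224 ng/mL·h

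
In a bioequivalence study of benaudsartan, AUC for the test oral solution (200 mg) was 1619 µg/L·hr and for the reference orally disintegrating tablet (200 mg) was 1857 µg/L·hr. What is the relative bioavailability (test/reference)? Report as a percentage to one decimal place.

F_rel = (AUC_test/D_test) / (AUC_ref/D_ref)
      = (1619/200) / (1857/200)
      = 8.095 / 9.285 = 0.8718 = 87.18%

F_rel = 87.2%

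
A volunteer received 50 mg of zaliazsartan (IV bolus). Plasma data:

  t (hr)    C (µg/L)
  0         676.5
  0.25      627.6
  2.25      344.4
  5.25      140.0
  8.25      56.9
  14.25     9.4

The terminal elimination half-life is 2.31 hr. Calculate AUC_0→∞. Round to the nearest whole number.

Trapezoidal AUC_0→14.25:
  [0→0.25]: (676.5+627.6)/2 × 0.25 = 163.0125
  [0.25→2.25]: (627.6+344.4)/2 × 2 = 972.0
  [2.25→5.25]: (344.4+140.0)/2 × 3 = 726.6
  [5.25→8.25]: (140.0+56.9)/2 × 3 = 295.35
  [8.25→14.25]: (56.9+9.4)/2 × 6 = 198.9
  Sum = 2355.8625 µg/L·hr
k_e = ln2 / t½ = 0.693147 / 2.31 = 0.3001 hr^-1
Extrapolated tail: C_last / k_e = 9.4 / 0.3001 = 31.323
AUC_0→∞ = 2355.8625 + 31.323 = 2387.1855 µg/L·hr

AUC = 2387 µg/L·hr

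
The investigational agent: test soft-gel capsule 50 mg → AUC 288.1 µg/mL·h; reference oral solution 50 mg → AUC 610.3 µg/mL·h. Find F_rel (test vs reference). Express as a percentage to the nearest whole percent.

F_rel = (AUC_test/D_test) / (AUC_ref/D_ref)
      = (288.1/50) / (610.3/50)
      = 5.762 / 12.206 = 0.4721 = 47.21%

F_rel = 47%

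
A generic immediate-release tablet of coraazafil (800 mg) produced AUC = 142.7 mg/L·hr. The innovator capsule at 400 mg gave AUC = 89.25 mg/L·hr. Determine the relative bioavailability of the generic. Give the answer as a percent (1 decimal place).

F_rel = (AUC_test/D_test) / (AUC_ref/D_ref)
      = (142.7/800) / (89.25/400)
      = 0.178375 / 0.223125 = 0.7994 = 79.94%

F_rel = 79.9%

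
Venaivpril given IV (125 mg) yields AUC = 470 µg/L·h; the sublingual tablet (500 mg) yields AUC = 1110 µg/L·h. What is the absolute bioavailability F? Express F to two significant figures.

F = 0.59

F = (AUC_ev / D_ev) / (AUC_iv / D_iv)
  = (1110/500) / (470/125)
  = 2.22 / 3.76 = 0.5904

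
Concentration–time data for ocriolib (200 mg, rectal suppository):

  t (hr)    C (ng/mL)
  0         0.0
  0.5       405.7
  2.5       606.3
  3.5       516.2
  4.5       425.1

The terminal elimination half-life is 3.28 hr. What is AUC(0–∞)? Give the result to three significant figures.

Trapezoidal AUC_0→4.5:
  [0→0.5]: (0.0+405.7)/2 × 0.5 = 101.425
  [0.5→2.5]: (405.7+606.3)/2 × 2 = 1012.0
  [2.5→3.5]: (606.3+516.2)/2 × 1 = 561.25
  [3.5→4.5]: (516.2+425.1)/2 × 1 = 470.65
  Sum = 2145.325 ng/mL·hr
k_e = ln2 / t½ = 0.693147 / 3.28 = 0.2113 hr^-1
Extrapolated tail: C_last / k_e = 425.1 / 0.2113 = 2011.832
AUC_0→∞ = 2145.325 + 2011.832 = 4157.157 ng/mL·hr

AUC = 4160 ng/mL·hr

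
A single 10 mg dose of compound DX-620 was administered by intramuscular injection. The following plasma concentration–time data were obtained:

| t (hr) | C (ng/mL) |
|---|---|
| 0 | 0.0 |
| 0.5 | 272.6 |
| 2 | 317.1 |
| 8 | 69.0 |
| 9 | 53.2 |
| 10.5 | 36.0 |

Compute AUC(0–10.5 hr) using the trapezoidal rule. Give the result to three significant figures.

Trapezoidal AUC_0→10.5:
  [0→0.5]: (0.0+272.6)/2 × 0.5 = 68.15
  [0.5→2]: (272.6+317.1)/2 × 1.5 = 442.275
  [2→8]: (317.1+69.0)/2 × 6 = 1158.3
  [8→9]: (69.0+53.2)/2 × 1 = 61.1
  [9→10.5]: (53.2+36.0)/2 × 1.5 = 66.9
  Sum = 1796.725 ng/mL·hr

AUC = 1800 ng/mL·hr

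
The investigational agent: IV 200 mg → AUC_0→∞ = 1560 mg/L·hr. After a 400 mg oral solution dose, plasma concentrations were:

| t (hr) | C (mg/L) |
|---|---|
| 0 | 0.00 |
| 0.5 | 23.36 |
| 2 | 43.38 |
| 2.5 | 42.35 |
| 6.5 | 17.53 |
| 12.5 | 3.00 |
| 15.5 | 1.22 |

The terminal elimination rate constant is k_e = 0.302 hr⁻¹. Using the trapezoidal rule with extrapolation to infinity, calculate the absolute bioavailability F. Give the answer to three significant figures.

Trapezoidal AUC_0→15.5 (oral solution):
  [0→0.5]: (0.00+23.36)/2 × 0.5 = 5.84
  [0.5→2]: (23.36+43.38)/2 × 1.5 = 50.055
  [2→2.5]: (43.38+42.35)/2 × 0.5 = 21.4325
  [2.5→6.5]: (42.35+17.53)/2 × 4 = 119.76
  [6.5→12.5]: (17.53+3.00)/2 × 6 = 61.59
  [12.5→15.5]: (3.00+1.22)/2 × 3 = 6.33
  Sum = 265.0075 mg/L·hr
Tail: C_last/k_e = 1.22/0.302 = 4.040
AUC_0→∞ (oral solution) = 265.0075 + 4.040 = 269.0475 mg/L·hr
F = (AUC_ev/D_ev)/(AUC_iv/D_iv) = (269.0475/400)/(1560/200) = 0.67261875/7.8 = 0.0862

F = 0.0862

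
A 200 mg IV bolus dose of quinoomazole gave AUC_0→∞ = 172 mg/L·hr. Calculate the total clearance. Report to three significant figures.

CL = Dose_iv / AUC_0→∞
   = 200 / 172 = 1.16279 L/hr

CL = 1.16 L/hr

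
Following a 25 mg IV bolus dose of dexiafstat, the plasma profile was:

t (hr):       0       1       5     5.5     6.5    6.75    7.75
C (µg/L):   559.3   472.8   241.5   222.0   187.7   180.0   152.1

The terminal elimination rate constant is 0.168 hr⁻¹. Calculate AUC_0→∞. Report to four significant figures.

AUC = 3383 µg/L·hr

Trapezoidal AUC_0→7.75:
  [0→1]: (559.3+472.8)/2 × 1 = 516.05
  [1→5]: (472.8+241.5)/2 × 4 = 1428.6
  [5→5.5]: (241.5+222.0)/2 × 0.5 = 115.875
  [5.5→6.5]: (222.0+187.7)/2 × 1 = 204.85
  [6.5→6.75]: (187.7+180.0)/2 × 0.25 = 45.9625
  [6.75→7.75]: (180.0+152.1)/2 × 1 = 166.05
  Sum = 2477.3875 µg/L·hr
Extrapolated tail: C_last / k_e = 152.1 / 0.168 = 905.357
AUC_0→∞ = 2477.3875 + 905.357 = 3382.7445 µg/L·hr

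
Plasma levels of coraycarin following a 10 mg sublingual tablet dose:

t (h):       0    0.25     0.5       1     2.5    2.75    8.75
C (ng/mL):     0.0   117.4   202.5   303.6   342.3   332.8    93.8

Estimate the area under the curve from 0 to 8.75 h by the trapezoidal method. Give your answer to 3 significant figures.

AUC = 2030 ng/mL·h

Trapezoidal AUC_0→8.75:
  [0→0.25]: (0.0+117.4)/2 × 0.25 = 14.675
  [0.25→0.5]: (117.4+202.5)/2 × 0.25 = 39.9875
  [0.5→1]: (202.5+303.6)/2 × 0.5 = 126.525
  [1→2.5]: (303.6+342.3)/2 × 1.5 = 484.425
  [2.5→2.75]: (342.3+332.8)/2 × 0.25 = 84.3875
  [2.75→8.75]: (332.8+93.8)/2 × 6 = 1279.8
  Sum = 2029.8 ng/mL·h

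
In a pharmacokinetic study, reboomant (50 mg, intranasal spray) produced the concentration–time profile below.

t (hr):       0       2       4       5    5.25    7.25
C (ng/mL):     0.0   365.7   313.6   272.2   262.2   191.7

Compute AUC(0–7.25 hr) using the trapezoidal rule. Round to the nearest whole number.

AUC = 1859 ng/mL·hr

Trapezoidal AUC_0→7.25:
  [0→2]: (0.0+365.7)/2 × 2 = 365.7
  [2→4]: (365.7+313.6)/2 × 2 = 679.3
  [4→5]: (313.6+272.2)/2 × 1 = 292.9
  [5→5.25]: (272.2+262.2)/2 × 0.25 = 66.8
  [5.25→7.25]: (262.2+191.7)/2 × 2 = 453.9
  Sum = 1858.6 ng/mL·hr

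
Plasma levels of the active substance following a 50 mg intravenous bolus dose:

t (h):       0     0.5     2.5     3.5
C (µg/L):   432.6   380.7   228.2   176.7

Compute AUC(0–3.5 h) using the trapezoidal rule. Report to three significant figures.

AUC = 1010 µg/L·h

Trapezoidal AUC_0→3.5:
  [0→0.5]: (432.6+380.7)/2 × 0.5 = 203.325
  [0.5→2.5]: (380.7+228.2)/2 × 2 = 608.9
  [2.5→3.5]: (228.2+176.7)/2 × 1 = 202.45
  Sum = 1014.675 µg/L·h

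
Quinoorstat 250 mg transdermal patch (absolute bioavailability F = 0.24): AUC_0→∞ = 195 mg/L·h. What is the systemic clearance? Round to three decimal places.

CL = F × Dose / AUC_0→∞
   = 0.24 × 250 / 195 = 0.307692 L/h

CL = 0.308 L/h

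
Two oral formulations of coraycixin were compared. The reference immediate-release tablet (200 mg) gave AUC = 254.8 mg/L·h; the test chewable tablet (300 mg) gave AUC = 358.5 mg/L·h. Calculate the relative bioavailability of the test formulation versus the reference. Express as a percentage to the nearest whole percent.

F_rel = (AUC_test/D_test) / (AUC_ref/D_ref)
      = (358.5/300) / (254.8/200)
      = 1.195 / 1.274 = 0.9380 = 93.80%

F_rel = 94%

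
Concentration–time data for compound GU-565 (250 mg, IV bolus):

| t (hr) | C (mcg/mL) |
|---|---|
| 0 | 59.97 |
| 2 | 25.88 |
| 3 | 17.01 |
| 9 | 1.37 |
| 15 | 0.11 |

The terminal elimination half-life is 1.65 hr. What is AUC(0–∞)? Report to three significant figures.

Trapezoidal AUC_0→15:
  [0→2]: (59.97+25.88)/2 × 2 = 85.85
  [2→3]: (25.88+17.01)/2 × 1 = 21.445
  [3→9]: (17.01+1.37)/2 × 6 = 55.14
  [9→15]: (1.37+0.11)/2 × 6 = 4.44
  Sum = 166.875 mcg/mL·hr
k_e = ln2 / t½ = 0.693147 / 1.65 = 0.4201 hr^-1
Extrapolated tail: C_last / k_e = 0.11 / 0.4201 = 0.262
AUC_0→∞ = 166.875 + 0.262 = 167.137 mcg/mL·hr

AUC = 167 mcg/mL·hr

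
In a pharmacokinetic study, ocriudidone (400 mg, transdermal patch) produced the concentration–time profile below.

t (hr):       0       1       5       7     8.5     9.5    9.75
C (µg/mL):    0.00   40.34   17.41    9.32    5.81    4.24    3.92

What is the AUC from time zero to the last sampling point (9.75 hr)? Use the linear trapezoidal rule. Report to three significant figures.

AUC = 180 µg/mL·hr

Trapezoidal AUC_0→9.75:
  [0→1]: (0.00+40.34)/2 × 1 = 20.17
  [1→5]: (40.34+17.41)/2 × 4 = 115.5
  [5→7]: (17.41+9.32)/2 × 2 = 26.73
  [7→8.5]: (9.32+5.81)/2 × 1.5 = 11.3475
  [8.5→9.5]: (5.81+4.24)/2 × 1 = 5.025
  [9.5→9.75]: (4.24+3.92)/2 × 0.25 = 1.02
  Sum = 179.7925 µg/mL·hr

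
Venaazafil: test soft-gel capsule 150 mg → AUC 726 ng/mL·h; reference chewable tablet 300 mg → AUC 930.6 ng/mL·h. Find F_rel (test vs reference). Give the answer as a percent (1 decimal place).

F_rel = 156.0%

F_rel = (AUC_test/D_test) / (AUC_ref/D_ref)
      = (726/150) / (930.6/300)
      = 4.84 / 3.102 = 1.5603 = 156.03%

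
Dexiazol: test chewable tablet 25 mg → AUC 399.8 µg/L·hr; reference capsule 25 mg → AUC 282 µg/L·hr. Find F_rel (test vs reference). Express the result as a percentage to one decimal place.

F_rel = 141.8%

F_rel = (AUC_test/D_test) / (AUC_ref/D_ref)
      = (399.8/25) / (282/25)
      = 15.992 / 11.28 = 1.4177 = 141.77%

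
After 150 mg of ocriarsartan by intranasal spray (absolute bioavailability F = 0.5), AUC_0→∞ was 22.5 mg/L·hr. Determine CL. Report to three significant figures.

CL = 3.33 L/hr

CL = F × Dose / AUC_0→∞
   = 0.5 × 150 / 22.5 = 3.33333 L/hr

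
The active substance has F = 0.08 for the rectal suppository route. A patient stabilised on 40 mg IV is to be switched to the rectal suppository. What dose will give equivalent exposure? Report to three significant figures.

For equal systemic exposure: F × D_ev = D_iv
D_ev = D_iv / F = 40 / 0.08 = 500 mg

D_rectal = 500 mg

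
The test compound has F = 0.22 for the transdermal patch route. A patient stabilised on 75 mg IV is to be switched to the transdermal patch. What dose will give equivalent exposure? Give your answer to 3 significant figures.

D_transdermal = 341 mg

For equal systemic exposure: F × D_ev = D_iv
D_ev = D_iv / F = 75 / 0.22 = 340.909 mg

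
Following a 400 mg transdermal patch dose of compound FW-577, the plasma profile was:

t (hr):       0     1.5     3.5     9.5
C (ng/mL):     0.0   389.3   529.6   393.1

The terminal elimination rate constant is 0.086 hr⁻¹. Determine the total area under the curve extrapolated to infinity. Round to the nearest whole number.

AUC = 8550 ng/mL·hr

Trapezoidal AUC_0→9.5:
  [0→1.5]: (0.0+389.3)/2 × 1.5 = 291.975
  [1.5→3.5]: (389.3+529.6)/2 × 2 = 918.9
  [3.5→9.5]: (529.6+393.1)/2 × 6 = 2768.1
  Sum = 3978.975 ng/mL·hr
Extrapolated tail: C_last / k_e = 393.1 / 0.086 = 4570.930
AUC_0→∞ = 3978.975 + 4570.930 = 8549.905 ng/mL·hr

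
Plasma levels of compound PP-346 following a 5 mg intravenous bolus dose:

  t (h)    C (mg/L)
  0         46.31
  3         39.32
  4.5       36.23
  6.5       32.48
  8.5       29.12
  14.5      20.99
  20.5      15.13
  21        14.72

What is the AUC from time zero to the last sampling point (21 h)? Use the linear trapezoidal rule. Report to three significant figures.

AUC = 582 mg/L·h

Trapezoidal AUC_0→21:
  [0→3]: (46.31+39.32)/2 × 3 = 128.445
  [3→4.5]: (39.32+36.23)/2 × 1.5 = 56.6625
  [4.5→6.5]: (36.23+32.48)/2 × 2 = 68.71
  [6.5→8.5]: (32.48+29.12)/2 × 2 = 61.6
  [8.5→14.5]: (29.12+20.99)/2 × 6 = 150.33
  [14.5→20.5]: (20.99+15.13)/2 × 6 = 108.36
  [20.5→21]: (15.13+14.72)/2 × 0.5 = 7.4625
  Sum = 581.57 mg/L·h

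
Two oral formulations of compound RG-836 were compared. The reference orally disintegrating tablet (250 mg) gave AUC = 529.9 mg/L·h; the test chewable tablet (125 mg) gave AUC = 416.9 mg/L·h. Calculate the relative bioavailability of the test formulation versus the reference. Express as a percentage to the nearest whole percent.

F_rel = (AUC_test/D_test) / (AUC_ref/D_ref)
      = (416.9/125) / (529.9/250)
      = 3.3352 / 2.1196 = 1.5735 = 157.35%

F_rel = 157%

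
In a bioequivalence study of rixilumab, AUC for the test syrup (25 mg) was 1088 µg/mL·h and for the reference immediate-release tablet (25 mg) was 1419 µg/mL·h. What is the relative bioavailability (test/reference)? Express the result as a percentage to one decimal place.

F_rel = (AUC_test/D_test) / (AUC_ref/D_ref)
      = (1088/25) / (1419/25)
      = 43.52 / 56.76 = 0.7667 = 76.67%

F_rel = 76.7%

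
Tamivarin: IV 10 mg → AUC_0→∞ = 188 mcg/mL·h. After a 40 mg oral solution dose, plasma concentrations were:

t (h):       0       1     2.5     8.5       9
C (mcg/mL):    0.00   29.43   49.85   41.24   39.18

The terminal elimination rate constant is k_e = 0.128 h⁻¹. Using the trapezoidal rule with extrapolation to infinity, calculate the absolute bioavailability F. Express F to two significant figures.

Trapezoidal AUC_0→9 (oral solution):
  [0→1]: (0.00+29.43)/2 × 1 = 14.715
  [1→2.5]: (29.43+49.85)/2 × 1.5 = 59.46
  [2.5→8.5]: (49.85+41.24)/2 × 6 = 273.27
  [8.5→9]: (41.24+39.18)/2 × 0.5 = 20.105
  Sum = 367.55 mcg/mL·h
Tail: C_last/k_e = 39.18/0.128 = 306.094
AUC_0→∞ (oral solution) = 367.55 + 306.094 = 673.644 mcg/mL·h
F = (AUC_ev/D_ev)/(AUC_iv/D_iv) = (673.644/40)/(188/10) = 16.8411/18.8 = 0.8958

F = 0.90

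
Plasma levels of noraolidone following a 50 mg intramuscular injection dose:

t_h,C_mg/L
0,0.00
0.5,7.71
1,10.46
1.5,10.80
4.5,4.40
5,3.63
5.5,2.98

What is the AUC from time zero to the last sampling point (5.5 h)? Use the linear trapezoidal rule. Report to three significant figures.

Trapezoidal AUC_0→5.5:
  [0→0.5]: (0.00+7.71)/2 × 0.5 = 1.9275
  [0.5→1]: (7.71+10.46)/2 × 0.5 = 4.5425
  [1→1.5]: (10.46+10.80)/2 × 0.5 = 5.315
  [1.5→4.5]: (10.80+4.40)/2 × 3 = 22.8
  [4.5→5]: (4.40+3.63)/2 × 0.5 = 2.0075
  [5→5.5]: (3.63+2.98)/2 × 0.5 = 1.6525
  Sum = 38.245 mg/L·h

AUC = 38.2 mg/L·h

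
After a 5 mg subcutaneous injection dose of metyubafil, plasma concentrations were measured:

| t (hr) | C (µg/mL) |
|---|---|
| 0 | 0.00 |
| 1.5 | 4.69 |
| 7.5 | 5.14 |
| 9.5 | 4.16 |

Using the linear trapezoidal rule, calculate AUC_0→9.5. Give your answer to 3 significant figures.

AUC = 42.3 µg/mL·hr

Trapezoidal AUC_0→9.5:
  [0→1.5]: (0.00+4.69)/2 × 1.5 = 3.5175
  [1.5→7.5]: (4.69+5.14)/2 × 6 = 29.49
  [7.5→9.5]: (5.14+4.16)/2 × 2 = 9.3
  Sum = 42.3075 µg/mL·hr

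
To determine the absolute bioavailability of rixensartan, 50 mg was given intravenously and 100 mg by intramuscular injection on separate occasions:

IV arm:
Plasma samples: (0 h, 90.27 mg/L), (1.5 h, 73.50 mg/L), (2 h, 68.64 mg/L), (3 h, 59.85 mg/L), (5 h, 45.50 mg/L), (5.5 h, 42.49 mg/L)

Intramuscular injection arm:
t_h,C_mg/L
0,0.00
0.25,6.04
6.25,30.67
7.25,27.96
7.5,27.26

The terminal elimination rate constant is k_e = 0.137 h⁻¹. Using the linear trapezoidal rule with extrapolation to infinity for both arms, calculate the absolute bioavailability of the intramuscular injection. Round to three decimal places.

F = 0.262

Trapezoidal AUC_0→5.5 (IV):
  [0→1.5]: (90.27+73.50)/2 × 1.5 = 122.8275
  [1.5→2]: (73.50+68.64)/2 × 0.5 = 35.535
  [2→3]: (68.64+59.85)/2 × 1 = 64.245
  [3→5]: (59.85+45.50)/2 × 2 = 105.35
  [5→5.5]: (45.50+42.49)/2 × 0.5 = 21.9975
  Sum = 349.955 mg/L·h
IV tail: 42.49/0.137 = 310.146; AUC_iv,0→∞ = 349.955 + 310.146 = 660.101 mg/L·h
Trapezoidal AUC_0→7.5 (intramuscular injection):
  [0→0.25]: (0.00+6.04)/2 × 0.25 = 0.755
  [0.25→6.25]: (6.04+30.67)/2 × 6 = 110.13
  [6.25→7.25]: (30.67+27.96)/2 × 1 = 29.315
  [7.25→7.5]: (27.96+27.26)/2 × 0.25 = 6.9025
  Sum = 147.1025 mg/L·h
intramuscular injection tail: 27.26/0.137 = 198.978; AUC_ev,0→∞ = 147.1025 + 198.978 = 346.0805 mg/L·h
F = (AUC_ev/D_ev)/(AUC_iv/D_iv) = (346.0805/100)/(660.101/50) = 3.460805/13.20202 = 0.2621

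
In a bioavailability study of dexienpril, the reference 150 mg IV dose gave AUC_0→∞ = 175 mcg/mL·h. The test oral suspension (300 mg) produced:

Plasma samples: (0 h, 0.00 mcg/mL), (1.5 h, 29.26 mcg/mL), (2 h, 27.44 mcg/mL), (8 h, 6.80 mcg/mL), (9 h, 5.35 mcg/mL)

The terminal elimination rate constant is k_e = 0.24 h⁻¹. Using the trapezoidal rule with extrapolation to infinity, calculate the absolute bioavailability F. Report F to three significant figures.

F = 0.478

Trapezoidal AUC_0→9 (oral suspension):
  [0→1.5]: (0.00+29.26)/2 × 1.5 = 21.945
  [1.5→2]: (29.26+27.44)/2 × 0.5 = 14.175
  [2→8]: (27.44+6.80)/2 × 6 = 102.72
  [8→9]: (6.80+5.35)/2 × 1 = 6.075
  Sum = 144.915 mcg/mL·h
Tail: C_last/k_e = 5.35/0.24 = 22.292
AUC_0→∞ (oral suspension) = 144.915 + 22.292 = 167.207 mcg/mL·h
F = (AUC_ev/D_ev)/(AUC_iv/D_iv) = (167.207/300)/(175/150) = 0.557357/1.16667 = 0.4777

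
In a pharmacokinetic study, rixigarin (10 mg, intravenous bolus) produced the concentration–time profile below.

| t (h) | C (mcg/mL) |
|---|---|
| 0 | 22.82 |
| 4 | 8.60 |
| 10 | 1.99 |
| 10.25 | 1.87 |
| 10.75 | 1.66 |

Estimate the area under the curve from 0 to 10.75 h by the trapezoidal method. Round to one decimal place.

AUC = 96.0 mcg/mL·h

Trapezoidal AUC_0→10.75:
  [0→4]: (22.82+8.60)/2 × 4 = 62.84
  [4→10]: (8.60+1.99)/2 × 6 = 31.77
  [10→10.25]: (1.99+1.87)/2 × 0.25 = 0.4825
  [10.25→10.75]: (1.87+1.66)/2 × 0.5 = 0.8825
  Sum = 95.975 mcg/mL·h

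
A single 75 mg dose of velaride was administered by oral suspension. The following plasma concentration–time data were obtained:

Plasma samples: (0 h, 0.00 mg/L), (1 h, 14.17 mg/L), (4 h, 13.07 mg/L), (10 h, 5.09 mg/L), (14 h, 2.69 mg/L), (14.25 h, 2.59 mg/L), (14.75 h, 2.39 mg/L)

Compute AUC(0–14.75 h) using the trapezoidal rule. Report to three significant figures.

AUC = 120 mg/L·h

Trapezoidal AUC_0→14.75:
  [0→1]: (0.00+14.17)/2 × 1 = 7.085
  [1→4]: (14.17+13.07)/2 × 3 = 40.86
  [4→10]: (13.07+5.09)/2 × 6 = 54.48
  [10→14]: (5.09+2.69)/2 × 4 = 15.56
  [14→14.25]: (2.69+2.59)/2 × 0.25 = 0.66
  [14.25→14.75]: (2.59+2.39)/2 × 0.5 = 1.245
  Sum = 119.89 mg/L·h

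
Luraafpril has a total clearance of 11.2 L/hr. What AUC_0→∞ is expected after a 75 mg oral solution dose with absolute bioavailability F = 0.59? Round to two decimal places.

AUC_0→∞ = F × Dose / CL
        = 0.59 × 75 / 11.2 = 3.95089 mg/L·hr

AUC = 3.95 mg/L·hr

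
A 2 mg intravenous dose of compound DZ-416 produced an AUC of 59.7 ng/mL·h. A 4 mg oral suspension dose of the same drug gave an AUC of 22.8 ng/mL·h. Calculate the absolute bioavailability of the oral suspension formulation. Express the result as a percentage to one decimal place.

F = 19.1%

F = (AUC_ev / D_ev) / (AUC_iv / D_iv)
  = (22.8/4) / (59.7/2)
  = 5.7 / 29.85 = 0.1910
  = 19.10%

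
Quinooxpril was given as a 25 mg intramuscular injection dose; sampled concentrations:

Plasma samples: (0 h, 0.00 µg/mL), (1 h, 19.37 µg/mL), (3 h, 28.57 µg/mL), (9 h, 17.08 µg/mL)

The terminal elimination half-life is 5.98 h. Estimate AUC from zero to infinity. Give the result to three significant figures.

Trapezoidal AUC_0→9:
  [0→1]: (0.00+19.37)/2 × 1 = 9.685
  [1→3]: (19.37+28.57)/2 × 2 = 47.94
  [3→9]: (28.57+17.08)/2 × 6 = 136.95
  Sum = 194.575 µg/mL·h
k_e = ln2 / t½ = 0.693147 / 5.98 = 0.1159 h^-1
Extrapolated tail: C_last / k_e = 17.08 / 0.1159 = 147.368
AUC_0→∞ = 194.575 + 147.368 = 341.943 µg/mL·h

AUC = 342 µg/mL·h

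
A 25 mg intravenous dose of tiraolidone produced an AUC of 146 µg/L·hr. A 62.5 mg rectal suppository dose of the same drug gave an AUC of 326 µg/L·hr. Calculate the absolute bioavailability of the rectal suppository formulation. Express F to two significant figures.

F = 0.89

F = (AUC_ev / D_ev) / (AUC_iv / D_iv)
  = (326/62.5) / (146/25)
  = 5.216 / 5.84 = 0.8932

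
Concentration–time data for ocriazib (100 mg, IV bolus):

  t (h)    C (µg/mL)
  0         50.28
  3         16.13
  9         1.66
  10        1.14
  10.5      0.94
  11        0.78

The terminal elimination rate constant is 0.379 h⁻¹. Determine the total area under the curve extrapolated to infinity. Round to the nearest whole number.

Trapezoidal AUC_0→11:
  [0→3]: (50.28+16.13)/2 × 3 = 99.615
  [3→9]: (16.13+1.66)/2 × 6 = 53.37
  [9→10]: (1.66+1.14)/2 × 1 = 1.4
  [10→10.5]: (1.14+0.94)/2 × 0.5 = 0.52
  [10.5→11]: (0.94+0.78)/2 × 0.5 = 0.43
  Sum = 155.335 µg/mL·h
Extrapolated tail: C_last / k_e = 0.78 / 0.379 = 2.058
AUC_0→∞ = 155.335 + 2.058 = 157.393 µg/mL·h

AUC = 157 µg/mL·h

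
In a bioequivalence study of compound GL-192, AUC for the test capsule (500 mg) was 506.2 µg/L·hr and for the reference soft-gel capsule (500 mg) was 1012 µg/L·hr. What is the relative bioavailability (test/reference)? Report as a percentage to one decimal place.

F_rel = 50.0%

F_rel = (AUC_test/D_test) / (AUC_ref/D_ref)
      = (506.2/500) / (1012/500)
      = 1.0124 / 2.024 = 0.5002 = 50.02%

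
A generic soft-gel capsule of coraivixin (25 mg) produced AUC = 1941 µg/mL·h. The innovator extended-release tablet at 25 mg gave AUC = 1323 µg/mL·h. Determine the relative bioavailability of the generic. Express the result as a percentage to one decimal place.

F_rel = 146.7%

F_rel = (AUC_test/D_test) / (AUC_ref/D_ref)
      = (1941/25) / (1323/25)
      = 77.64 / 52.92 = 1.4671 = 146.71%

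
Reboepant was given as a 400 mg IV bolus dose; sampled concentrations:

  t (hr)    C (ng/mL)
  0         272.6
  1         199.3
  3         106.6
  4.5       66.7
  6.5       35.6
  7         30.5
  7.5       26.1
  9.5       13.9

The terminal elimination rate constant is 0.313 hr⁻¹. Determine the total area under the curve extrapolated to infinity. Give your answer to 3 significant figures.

Trapezoidal AUC_0→9.5:
  [0→1]: (272.6+199.3)/2 × 1 = 235.95
  [1→3]: (199.3+106.6)/2 × 2 = 305.9
  [3→4.5]: (106.6+66.7)/2 × 1.5 = 129.975
  [4.5→6.5]: (66.7+35.6)/2 × 2 = 102.3
  [6.5→7]: (35.6+30.5)/2 × 0.5 = 16.525
  [7→7.5]: (30.5+26.1)/2 × 0.5 = 14.15
  [7.5→9.5]: (26.1+13.9)/2 × 2 = 40.0
  Sum = 844.8 ng/mL·hr
Extrapolated tail: C_last / k_e = 13.9 / 0.313 = 44.409
AUC_0→∞ = 844.8 + 44.409 = 889.209 ng/mL·hr

AUC = 889 ng/mL·hr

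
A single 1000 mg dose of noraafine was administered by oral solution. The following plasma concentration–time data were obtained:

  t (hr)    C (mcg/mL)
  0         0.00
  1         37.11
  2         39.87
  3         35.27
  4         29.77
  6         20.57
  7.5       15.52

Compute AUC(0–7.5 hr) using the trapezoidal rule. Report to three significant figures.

Trapezoidal AUC_0→7.5:
  [0→1]: (0.00+37.11)/2 × 1 = 18.555
  [1→2]: (37.11+39.87)/2 × 1 = 38.49
  [2→3]: (39.87+35.27)/2 × 1 = 37.57
  [3→4]: (35.27+29.77)/2 × 1 = 32.52
  [4→6]: (29.77+20.57)/2 × 2 = 50.34
  [6→7.5]: (20.57+15.52)/2 × 1.5 = 27.0675
  Sum = 204.5425 mcg/mL·hr

AUC = 205 mcg/mL·hr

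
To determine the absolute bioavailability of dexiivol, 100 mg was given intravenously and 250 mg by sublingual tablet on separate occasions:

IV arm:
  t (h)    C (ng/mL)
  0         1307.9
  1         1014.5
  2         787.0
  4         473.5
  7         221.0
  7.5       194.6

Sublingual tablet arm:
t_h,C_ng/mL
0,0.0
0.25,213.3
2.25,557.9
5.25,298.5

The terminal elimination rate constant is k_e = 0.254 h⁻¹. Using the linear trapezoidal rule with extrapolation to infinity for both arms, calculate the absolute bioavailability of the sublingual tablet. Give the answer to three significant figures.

F = 0.249

Trapezoidal AUC_0→7.5 (IV):
  [0→1]: (1307.9+1014.5)/2 × 1 = 1161.2
  [1→2]: (1014.5+787.0)/2 × 1 = 900.75
  [2→4]: (787.0+473.5)/2 × 2 = 1260.5
  [4→7]: (473.5+221.0)/2 × 3 = 1041.75
  [7→7.5]: (221.0+194.6)/2 × 0.5 = 103.9
  Sum = 4468.1 ng/mL·h
IV tail: 194.6/0.254 = 766.142; AUC_iv,0→∞ = 4468.1 + 766.142 = 5234.242 ng/mL·h
Trapezoidal AUC_0→5.25 (sublingual tablet):
  [0→0.25]: (0.0+213.3)/2 × 0.25 = 26.6625
  [0.25→2.25]: (213.3+557.9)/2 × 2 = 771.2
  [2.25→5.25]: (557.9+298.5)/2 × 3 = 1284.6
  Sum = 2082.4625 ng/mL·h
sublingual tablet tail: 298.5/0.254 = 1175.197; AUC_ev,0→∞ = 2082.4625 + 1175.197 = 3257.6595 ng/mL·h
F = (AUC_ev/D_ev)/(AUC_iv/D_iv) = (3257.6595/250)/(5234.242/100) = 13.030638/52.34242 = 0.2489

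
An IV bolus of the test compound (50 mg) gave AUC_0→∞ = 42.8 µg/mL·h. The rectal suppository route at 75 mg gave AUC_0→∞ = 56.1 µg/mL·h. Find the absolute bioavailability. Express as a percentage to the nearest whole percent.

F = 87%

F = (AUC_ev / D_ev) / (AUC_iv / D_iv)
  = (56.1/75) / (42.8/50)
  = 0.748 / 0.856 = 0.8738
  = 87.38%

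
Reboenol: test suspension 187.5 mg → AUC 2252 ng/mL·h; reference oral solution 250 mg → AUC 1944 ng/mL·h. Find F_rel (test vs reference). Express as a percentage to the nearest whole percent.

F_rel = (AUC_test/D_test) / (AUC_ref/D_ref)
      = (2252/187.5) / (1944/250)
      = 12.0107 / 7.776 = 1.5446 = 154.46%

F_rel = 154%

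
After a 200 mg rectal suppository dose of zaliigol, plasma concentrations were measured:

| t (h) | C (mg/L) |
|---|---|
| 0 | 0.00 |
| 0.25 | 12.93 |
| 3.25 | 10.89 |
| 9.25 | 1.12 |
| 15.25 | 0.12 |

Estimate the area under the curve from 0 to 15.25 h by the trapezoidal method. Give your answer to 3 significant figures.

AUC = 77.1 mg/L·h

Trapezoidal AUC_0→15.25:
  [0→0.25]: (0.00+12.93)/2 × 0.25 = 1.61625
  [0.25→3.25]: (12.93+10.89)/2 × 3 = 35.73
  [3.25→9.25]: (10.89+1.12)/2 × 6 = 36.03
  [9.25→15.25]: (1.12+0.12)/2 × 6 = 3.72
  Sum = 77.09625 mg/L·h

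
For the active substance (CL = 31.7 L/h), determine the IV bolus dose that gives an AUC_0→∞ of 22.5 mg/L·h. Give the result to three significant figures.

Dose_iv = CL × AUC_0→∞
     = 31.7 × 22.5 = 713.25 mg

Dose = 713 mg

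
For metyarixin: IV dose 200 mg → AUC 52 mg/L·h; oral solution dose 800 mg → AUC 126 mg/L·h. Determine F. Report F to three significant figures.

F = 0.606

F = (AUC_ev / D_ev) / (AUC_iv / D_iv)
  = (126/800) / (52/200)
  = 0.1575 / 0.26 = 0.6058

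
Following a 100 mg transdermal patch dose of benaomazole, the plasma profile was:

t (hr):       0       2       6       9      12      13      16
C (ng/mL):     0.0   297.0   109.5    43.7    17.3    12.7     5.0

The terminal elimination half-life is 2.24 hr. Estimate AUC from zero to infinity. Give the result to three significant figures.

Trapezoidal AUC_0→16:
  [0→2]: (0.0+297.0)/2 × 2 = 297.0
  [2→6]: (297.0+109.5)/2 × 4 = 813.0
  [6→9]: (109.5+43.7)/2 × 3 = 229.8
  [9→12]: (43.7+17.3)/2 × 3 = 91.5
  [12→13]: (17.3+12.7)/2 × 1 = 15.0
  [13→16]: (12.7+5.0)/2 × 3 = 26.55
  Sum = 1472.85 ng/mL·hr
k_e = ln2 / t½ = 0.693147 / 2.24 = 0.3094 hr^-1
Extrapolated tail: C_last / k_e = 5.0 / 0.3094 = 16.160
AUC_0→∞ = 1472.85 + 16.160 = 1489.01 ng/mL·hr

AUC = 1490 ng/mL·hr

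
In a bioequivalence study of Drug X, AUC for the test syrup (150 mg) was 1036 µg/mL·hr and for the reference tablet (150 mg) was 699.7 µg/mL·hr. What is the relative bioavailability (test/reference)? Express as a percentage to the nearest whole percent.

F_rel = (AUC_test/D_test) / (AUC_ref/D_ref)
      = (1036/150) / (699.7/150)
      = 6.90667 / 4.66467 = 1.4806 = 148.06%

F_rel = 148%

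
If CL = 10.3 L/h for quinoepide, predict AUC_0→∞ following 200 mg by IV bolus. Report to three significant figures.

AUC = 19.4 mg/L·h

AUC_0→∞ = Dose_iv / CL
        = 200 / 10.3 = 19.4175 mg/L·h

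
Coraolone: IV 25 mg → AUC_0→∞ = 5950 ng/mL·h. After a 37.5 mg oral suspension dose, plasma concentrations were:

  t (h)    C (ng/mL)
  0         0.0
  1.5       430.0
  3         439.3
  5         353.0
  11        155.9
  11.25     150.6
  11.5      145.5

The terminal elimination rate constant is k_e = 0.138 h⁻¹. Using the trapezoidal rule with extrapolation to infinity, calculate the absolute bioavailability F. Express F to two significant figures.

F = 0.50

Trapezoidal AUC_0→11.5 (oral suspension):
  [0→1.5]: (0.0+430.0)/2 × 1.5 = 322.5
  [1.5→3]: (430.0+439.3)/2 × 1.5 = 651.975
  [3→5]: (439.3+353.0)/2 × 2 = 792.3
  [5→11]: (353.0+155.9)/2 × 6 = 1526.7
  [11→11.25]: (155.9+150.6)/2 × 0.25 = 38.3125
  [11.25→11.5]: (150.6+145.5)/2 × 0.25 = 37.0125
  Sum = 3368.8 ng/mL·h
Tail: C_last/k_e = 145.5/0.138 = 1054.348
AUC_0→∞ (oral suspension) = 3368.8 + 1054.348 = 4423.148 ng/mL·h
F = (AUC_ev/D_ev)/(AUC_iv/D_iv) = (4423.148/37.5)/(5950/25) = 117.951/238 = 0.4956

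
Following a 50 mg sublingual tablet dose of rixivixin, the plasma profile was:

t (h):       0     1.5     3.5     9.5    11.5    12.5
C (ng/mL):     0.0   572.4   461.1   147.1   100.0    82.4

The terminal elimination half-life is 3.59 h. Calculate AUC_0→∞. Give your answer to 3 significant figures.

AUC = 4050 ng/mL·h

Trapezoidal AUC_0→12.5:
  [0→1.5]: (0.0+572.4)/2 × 1.5 = 429.3
  [1.5→3.5]: (572.4+461.1)/2 × 2 = 1033.5
  [3.5→9.5]: (461.1+147.1)/2 × 6 = 1824.6
  [9.5→11.5]: (147.1+100.0)/2 × 2 = 247.1
  [11.5→12.5]: (100.0+82.4)/2 × 1 = 91.2
  Sum = 3625.7 ng/mL·h
k_e = ln2 / t½ = 0.693147 / 3.59 = 0.1931 h^-1
Extrapolated tail: C_last / k_e = 82.4 / 0.1931 = 426.722
AUC_0→∞ = 3625.7 + 426.722 = 4052.422 ng/mL·h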